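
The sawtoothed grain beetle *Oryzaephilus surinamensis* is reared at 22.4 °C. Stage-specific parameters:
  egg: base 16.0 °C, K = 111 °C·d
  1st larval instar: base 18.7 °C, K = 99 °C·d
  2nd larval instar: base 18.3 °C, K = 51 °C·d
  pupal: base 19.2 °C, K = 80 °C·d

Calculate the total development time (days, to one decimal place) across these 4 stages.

egg: 111 / (22.4 − 16.0) = 111 / 6.4 = 17.344 d.
1st larval instar: 99 / (22.4 − 18.7) = 99 / 3.7 = 26.757 d.
2nd larval instar: 51 / (22.4 − 18.3) = 51 / 4.1 = 12.439 d.
pupal: 80 / (22.4 − 19.2) = 80 / 3.2 = 25.000 d.
Sum = 81.540 ≈ 81.5 days.

81.5 days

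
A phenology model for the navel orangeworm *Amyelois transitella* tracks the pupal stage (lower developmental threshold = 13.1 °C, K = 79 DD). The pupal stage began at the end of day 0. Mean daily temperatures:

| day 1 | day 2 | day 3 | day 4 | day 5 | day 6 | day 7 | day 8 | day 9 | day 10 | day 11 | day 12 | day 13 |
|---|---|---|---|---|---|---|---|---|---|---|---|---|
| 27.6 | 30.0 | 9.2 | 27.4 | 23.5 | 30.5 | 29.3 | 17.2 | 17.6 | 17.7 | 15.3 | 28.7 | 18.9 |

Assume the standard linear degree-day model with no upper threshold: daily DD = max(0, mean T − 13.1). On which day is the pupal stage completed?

day 7

Daily DD above 13.1 °C: 14.5, 16.9, 0.0, 14.3, 10.4, 17.4, 16.2, 4.1, 4.5, 4.6, 2.2, 15.6, 5.8.
Cumulative: 14.5, 31.4, 31.4, 45.7, 56.1, 73.5, 89.7, 93.8, 98.3, 102.9, 105.1, 120.7, 126.5.
The total first reaches 79 DD on day 7.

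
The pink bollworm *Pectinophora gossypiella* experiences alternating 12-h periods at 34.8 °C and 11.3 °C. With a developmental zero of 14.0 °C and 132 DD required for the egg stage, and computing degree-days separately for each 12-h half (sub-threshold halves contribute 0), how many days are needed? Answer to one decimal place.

Day half: max(0, 34.8 − 14.0) × 0.5 = 20.8 × 0.5 = 10.40 DD.
Night half: max(0, 11.3 − 14.0) × 0.5 = 0.0 × 0.5 = 0.00 DD.
Per 24 h: 10.40 DD/day.
Duration = 132 / 10.40 = 12.692 ≈ 12.7 days.

12.7 days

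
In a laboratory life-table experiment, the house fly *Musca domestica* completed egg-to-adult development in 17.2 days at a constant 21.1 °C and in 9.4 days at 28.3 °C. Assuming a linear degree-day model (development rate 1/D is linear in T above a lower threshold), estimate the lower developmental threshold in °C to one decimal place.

12.4 °C

Linear rate model ⇒ the product D·(T − T_b) is constant across temperatures.
17.2·(21.1 − T_b) = 9.4·(28.3 − T_b)
T_b = (17.2·21.1 − 9.4·28.3) / (17.2 − 9.4) = 96.90 / 7.8 = 12.423 °C ≈ 12.4 °C.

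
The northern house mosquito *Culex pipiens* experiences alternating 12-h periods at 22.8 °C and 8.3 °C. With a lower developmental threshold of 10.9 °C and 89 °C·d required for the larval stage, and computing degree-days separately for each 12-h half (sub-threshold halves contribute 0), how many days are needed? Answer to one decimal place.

Day half: max(0, 22.8 − 10.9) × 0.5 = 11.9 × 0.5 = 5.95 DD.
Night half: max(0, 8.3 − 10.9) × 0.5 = 0.0 × 0.5 = 0.00 DD.
Per 24 h: 5.95 DD/day.
Duration = 89 / 5.95 = 14.958 ≈ 15.0 days.

15.0 days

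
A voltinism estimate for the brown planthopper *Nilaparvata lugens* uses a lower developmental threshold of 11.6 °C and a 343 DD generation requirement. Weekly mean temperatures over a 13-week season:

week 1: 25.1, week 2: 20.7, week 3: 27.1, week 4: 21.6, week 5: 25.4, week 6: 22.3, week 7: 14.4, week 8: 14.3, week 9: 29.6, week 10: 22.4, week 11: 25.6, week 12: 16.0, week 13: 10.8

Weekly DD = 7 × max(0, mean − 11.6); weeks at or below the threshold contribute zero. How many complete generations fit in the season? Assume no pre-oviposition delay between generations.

Weekly DD (7 × max(0, T̄ − 11.6)): 94.5, 63.7, 108.5, 70.0, 96.6, 74.9, 19.6, 18.9, 126.0, 75.6, 98.0, 30.8, 0.0.
Season total = 877.1 DD.
Complete generations = ⌊877.1 / 343⌋ = 2.

2 generations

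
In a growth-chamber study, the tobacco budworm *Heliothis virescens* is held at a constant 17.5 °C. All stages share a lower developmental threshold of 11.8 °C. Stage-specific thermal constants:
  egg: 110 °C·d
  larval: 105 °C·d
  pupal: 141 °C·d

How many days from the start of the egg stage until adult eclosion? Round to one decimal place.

Daily accumulation at 17.5 °C = 17.5 − 11.8 = 5.7 DD/day.
Total K = 110 + 105 + 141 = 356 DD.
Total duration = 356 / 5.7 = 62.456 ≈ 62.5 days.

62.5 days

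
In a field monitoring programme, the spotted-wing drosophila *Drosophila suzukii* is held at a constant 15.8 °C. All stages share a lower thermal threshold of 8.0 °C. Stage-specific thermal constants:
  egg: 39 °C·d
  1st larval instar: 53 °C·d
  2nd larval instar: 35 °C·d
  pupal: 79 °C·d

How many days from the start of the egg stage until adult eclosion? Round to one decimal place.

26.4 days

Daily accumulation at 15.8 °C = 15.8 − 8.0 = 7.8 DD/day.
Total K = 39 + 53 + 35 + 79 = 206 DD.
Total duration = 206 / 7.8 = 26.410 ≈ 26.4 days.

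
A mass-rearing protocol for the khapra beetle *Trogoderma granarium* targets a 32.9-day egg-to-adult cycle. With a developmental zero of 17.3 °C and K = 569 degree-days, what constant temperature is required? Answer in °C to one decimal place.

Required daily accumulation = 569 / 32.9 = 17.295 DD/day.
T = T_base + 17.295 = 17.3 + 17.295 = 34.595 ≈ 34.6 °C.

34.6 °C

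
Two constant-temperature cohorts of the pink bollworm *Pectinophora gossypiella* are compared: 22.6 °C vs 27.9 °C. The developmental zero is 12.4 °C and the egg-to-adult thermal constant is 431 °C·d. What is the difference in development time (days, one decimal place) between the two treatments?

At 22.6 °C: 431 / (22.6 − 12.4) = 431 / 10.2 = 42.255 d.
At 27.9 °C: 431 / (27.9 − 12.4) = 431 / 15.5 = 27.806 d.
Difference = |42.255 − 27.806| = 14.448 ≈ 14.4 days.

14.4 days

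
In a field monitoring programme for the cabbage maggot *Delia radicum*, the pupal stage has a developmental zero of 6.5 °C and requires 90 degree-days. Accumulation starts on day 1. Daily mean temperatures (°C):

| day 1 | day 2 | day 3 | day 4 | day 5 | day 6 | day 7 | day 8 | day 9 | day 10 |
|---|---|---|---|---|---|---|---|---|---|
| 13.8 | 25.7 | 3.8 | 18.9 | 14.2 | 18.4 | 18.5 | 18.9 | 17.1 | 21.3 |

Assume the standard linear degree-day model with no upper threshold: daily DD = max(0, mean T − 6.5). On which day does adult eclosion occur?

Daily DD above 6.5 °C: 7.3, 19.2, 0.0, 12.4, 7.7, 11.9, 12.0, 12.4, 10.6, 14.8.
Cumulative: 7.3, 26.5, 26.5, 38.9, 46.6, 58.5, 70.5, 82.9, 93.5, 108.3.
The total first reaches 90 DD on day 9.

day 9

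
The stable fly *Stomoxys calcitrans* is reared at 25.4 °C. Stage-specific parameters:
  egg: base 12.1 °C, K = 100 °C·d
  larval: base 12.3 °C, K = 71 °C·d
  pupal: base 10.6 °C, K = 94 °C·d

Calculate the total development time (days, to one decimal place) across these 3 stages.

egg: 100 / (25.4 − 12.1) = 100 / 13.3 = 7.519 d.
larval: 71 / (25.4 − 12.3) = 71 / 13.1 = 5.420 d.
pupal: 94 / (25.4 − 10.6) = 94 / 14.8 = 6.351 d.
Sum = 19.290 ≈ 19.3 days.

19.3 days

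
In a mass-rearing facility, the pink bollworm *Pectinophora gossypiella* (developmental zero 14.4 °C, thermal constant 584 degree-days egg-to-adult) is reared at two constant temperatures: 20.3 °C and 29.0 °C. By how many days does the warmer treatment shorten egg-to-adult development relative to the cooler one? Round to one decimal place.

59.0 days

At 20.3 °C: 584 / (20.3 − 14.4) = 584 / 5.9 = 98.983 d.
At 29.0 °C: 584 / (29.0 − 14.4) = 584 / 14.6 = 40.000 d.
Difference = |98.983 − 40.000| = 58.983 ≈ 59.0 days.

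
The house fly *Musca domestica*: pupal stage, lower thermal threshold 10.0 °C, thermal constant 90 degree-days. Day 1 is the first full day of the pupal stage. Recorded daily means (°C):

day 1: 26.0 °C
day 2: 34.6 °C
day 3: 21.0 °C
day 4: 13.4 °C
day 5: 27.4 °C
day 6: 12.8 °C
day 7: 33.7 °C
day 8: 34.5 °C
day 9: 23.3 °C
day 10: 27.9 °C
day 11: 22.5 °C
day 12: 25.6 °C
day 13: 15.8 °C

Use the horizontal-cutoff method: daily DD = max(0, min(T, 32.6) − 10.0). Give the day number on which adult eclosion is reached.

Daily DD above 10.0 °C (capped at 22.6): 16.0, 22.6, 11.0, 3.4, 17.4, 2.8, 22.6, 22.6, 13.3, 17.9, 12.5, 15.6, 5.8.
Cumulative: 16.0, 38.6, 49.6, 53.0, 70.4, 73.2, 95.8, 118.4, 131.7, 149.6, 162.1, 177.7, 183.5.
The total first reaches 90 DD on day 7.

day 7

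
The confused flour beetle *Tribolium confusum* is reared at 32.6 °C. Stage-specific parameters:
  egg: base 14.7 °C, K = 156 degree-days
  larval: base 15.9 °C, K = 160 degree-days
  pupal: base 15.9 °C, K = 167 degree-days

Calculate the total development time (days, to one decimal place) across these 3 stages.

egg: 156 / (32.6 − 14.7) = 156 / 17.9 = 8.715 d.
larval: 160 / (32.6 − 15.9) = 160 / 16.7 = 9.581 d.
pupal: 167 / (32.6 − 15.9) = 167 / 16.7 = 10.000 d.
Sum = 28.296 ≈ 28.3 days.

28.3 days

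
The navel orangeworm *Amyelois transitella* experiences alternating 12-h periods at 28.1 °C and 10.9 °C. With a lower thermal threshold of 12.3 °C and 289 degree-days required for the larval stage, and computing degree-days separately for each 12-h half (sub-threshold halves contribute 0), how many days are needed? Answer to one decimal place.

36.6 days

Day half: max(0, 28.1 − 12.3) × 0.5 = 15.8 × 0.5 = 7.90 DD.
Night half: max(0, 10.9 − 12.3) × 0.5 = 0.0 × 0.5 = 0.00 DD.
Per 24 h: 7.90 DD/day.
Duration = 289 / 7.90 = 36.582 ≈ 36.6 days.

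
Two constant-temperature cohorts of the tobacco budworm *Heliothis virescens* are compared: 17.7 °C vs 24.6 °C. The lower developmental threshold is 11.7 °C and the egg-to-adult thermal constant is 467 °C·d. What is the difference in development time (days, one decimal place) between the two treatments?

At 17.7 °C: 467 / (17.7 − 11.7) = 467 / 6.0 = 77.833 d.
At 24.6 °C: 467 / (24.6 − 11.7) = 467 / 12.9 = 36.202 d.
Difference = |77.833 − 36.202| = 41.632 ≈ 41.6 days.

41.6 days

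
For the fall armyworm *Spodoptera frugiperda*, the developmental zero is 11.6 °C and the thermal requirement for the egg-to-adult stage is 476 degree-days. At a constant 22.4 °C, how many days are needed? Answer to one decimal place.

44.1 days

Daily accumulation = 22.4 − 11.6 = 10.8 DD/day.
Duration = 476 / 10.8 = 44.074 ≈ 44.1 days.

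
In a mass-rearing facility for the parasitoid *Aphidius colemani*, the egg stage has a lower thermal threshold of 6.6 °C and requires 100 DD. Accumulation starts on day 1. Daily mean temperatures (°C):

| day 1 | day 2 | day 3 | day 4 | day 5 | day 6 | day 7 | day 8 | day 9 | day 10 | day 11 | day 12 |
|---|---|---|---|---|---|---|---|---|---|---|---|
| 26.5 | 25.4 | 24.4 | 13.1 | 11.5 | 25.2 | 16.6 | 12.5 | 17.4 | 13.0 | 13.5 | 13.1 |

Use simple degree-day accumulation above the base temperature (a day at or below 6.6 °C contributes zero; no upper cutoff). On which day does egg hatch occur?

day 8

Daily DD above 6.6 °C: 19.9, 18.8, 17.8, 6.5, 4.9, 18.6, 10.0, 5.9, 10.8, 6.4, 6.9, 6.5.
Cumulative: 19.9, 38.7, 56.5, 63.0, 67.9, 86.5, 96.5, 102.4, 113.2, 119.6, 126.5, 133.0.
The total first reaches 100 DD on day 8.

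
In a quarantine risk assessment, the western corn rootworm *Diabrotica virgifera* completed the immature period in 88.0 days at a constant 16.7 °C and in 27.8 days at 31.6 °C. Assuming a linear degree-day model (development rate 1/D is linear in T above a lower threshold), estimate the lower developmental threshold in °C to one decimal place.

9.8 °C

Linear rate model ⇒ the product D·(T − T_b) is constant across temperatures.
88.0·(16.7 − T_b) = 27.8·(31.6 − T_b)
T_b = (88.0·16.7 − 27.8·31.6) / (88.0 − 27.8) = 591.12 / 60.2 = 9.819 °C ≈ 9.8 °C.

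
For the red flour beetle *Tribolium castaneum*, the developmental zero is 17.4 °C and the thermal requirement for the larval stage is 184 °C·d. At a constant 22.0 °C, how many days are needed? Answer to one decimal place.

40.0 days

Daily accumulation = 22.0 − 17.4 = 4.6 DD/day.
Duration = 184 / 4.6 = 40.000 ≈ 40.0 days.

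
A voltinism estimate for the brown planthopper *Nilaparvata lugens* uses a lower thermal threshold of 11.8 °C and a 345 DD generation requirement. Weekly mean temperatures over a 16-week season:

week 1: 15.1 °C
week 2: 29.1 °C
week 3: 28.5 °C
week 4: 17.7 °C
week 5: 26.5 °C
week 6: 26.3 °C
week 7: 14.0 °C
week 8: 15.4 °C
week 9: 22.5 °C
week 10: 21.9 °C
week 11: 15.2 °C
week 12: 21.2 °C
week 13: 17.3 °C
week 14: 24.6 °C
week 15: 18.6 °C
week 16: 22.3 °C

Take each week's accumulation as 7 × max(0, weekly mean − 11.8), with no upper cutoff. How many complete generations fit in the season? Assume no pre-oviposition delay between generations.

2 generations

Weekly DD (7 × max(0, T̄ − 11.8)): 23.1, 121.1, 116.9, 41.3, 102.9, 101.5, 15.4, 25.2, 74.9, 70.7, 23.8, 65.8, 38.5, 89.6, 47.6, 73.5.
Season total = 1031.8 DD.
Complete generations = ⌊1031.8 / 345⌋ = 2.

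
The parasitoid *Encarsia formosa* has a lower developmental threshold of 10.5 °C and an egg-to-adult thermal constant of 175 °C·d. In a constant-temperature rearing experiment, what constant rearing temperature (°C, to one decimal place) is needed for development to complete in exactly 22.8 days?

18.2 °C

Required daily accumulation = 175 / 22.8 = 7.675 DD/day.
T = T_base + 7.675 = 10.5 + 7.675 = 18.175 ≈ 18.2 °C.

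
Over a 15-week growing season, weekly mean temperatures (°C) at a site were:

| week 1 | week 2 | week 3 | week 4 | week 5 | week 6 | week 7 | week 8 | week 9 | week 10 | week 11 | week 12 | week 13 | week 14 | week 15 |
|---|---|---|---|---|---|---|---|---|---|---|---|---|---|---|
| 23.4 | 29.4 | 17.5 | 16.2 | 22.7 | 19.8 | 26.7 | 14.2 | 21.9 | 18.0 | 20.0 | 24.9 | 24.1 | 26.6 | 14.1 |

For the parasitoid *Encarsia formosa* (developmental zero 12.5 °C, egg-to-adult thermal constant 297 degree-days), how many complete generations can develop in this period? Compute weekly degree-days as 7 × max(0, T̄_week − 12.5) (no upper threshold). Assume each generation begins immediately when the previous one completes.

Weekly DD (7 × max(0, T̄ − 12.5)): 76.3, 118.3, 35.0, 25.9, 71.4, 51.1, 99.4, 11.9, 65.8, 38.5, 52.5, 86.8, 81.2, 98.7, 11.2.
Season total = 924.0 DD.
Complete generations = ⌊924.0 / 297⌋ = 3.

3 generations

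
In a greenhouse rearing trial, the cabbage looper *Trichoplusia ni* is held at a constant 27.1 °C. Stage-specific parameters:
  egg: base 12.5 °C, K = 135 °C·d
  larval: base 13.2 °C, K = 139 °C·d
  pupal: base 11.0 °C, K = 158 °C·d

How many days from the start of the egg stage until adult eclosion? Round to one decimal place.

egg: 135 / (27.1 − 12.5) = 135 / 14.6 = 9.247 d.
larval: 139 / (27.1 − 13.2) = 139 / 13.9 = 10.000 d.
pupal: 158 / (27.1 − 11.0) = 158 / 16.1 = 9.814 d.
Sum = 29.060 ≈ 29.1 days.

29.1 days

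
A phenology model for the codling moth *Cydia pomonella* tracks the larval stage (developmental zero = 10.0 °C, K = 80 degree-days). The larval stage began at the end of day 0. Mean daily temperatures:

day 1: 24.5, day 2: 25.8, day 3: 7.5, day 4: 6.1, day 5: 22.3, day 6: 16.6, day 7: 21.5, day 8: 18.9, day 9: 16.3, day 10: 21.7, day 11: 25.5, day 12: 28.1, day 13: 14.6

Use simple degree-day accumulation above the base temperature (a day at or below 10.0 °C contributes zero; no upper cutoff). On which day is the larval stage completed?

day 10

Daily DD above 10.0 °C: 14.5, 15.8, 0.0, 0.0, 12.3, 6.6, 11.5, 8.9, 6.3, 11.7, 15.5, 18.1, 4.6.
Cumulative: 14.5, 30.3, 30.3, 30.3, 42.6, 49.2, 60.7, 69.6, 75.9, 87.6, 103.1, 121.2, 125.8.
The total first reaches 80 DD on day 10.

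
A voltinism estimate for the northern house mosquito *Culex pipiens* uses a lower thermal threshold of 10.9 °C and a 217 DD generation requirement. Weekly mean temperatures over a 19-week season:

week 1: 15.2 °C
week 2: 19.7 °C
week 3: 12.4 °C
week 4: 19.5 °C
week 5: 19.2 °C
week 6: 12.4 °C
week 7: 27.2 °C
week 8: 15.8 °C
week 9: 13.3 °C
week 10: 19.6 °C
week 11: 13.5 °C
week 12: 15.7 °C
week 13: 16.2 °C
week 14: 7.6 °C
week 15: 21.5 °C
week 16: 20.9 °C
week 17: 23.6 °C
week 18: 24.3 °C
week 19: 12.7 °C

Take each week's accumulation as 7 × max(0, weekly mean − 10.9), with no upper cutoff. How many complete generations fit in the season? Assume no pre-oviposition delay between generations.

Weekly DD (7 × max(0, T̄ − 10.9)): 30.1, 61.6, 10.5, 60.2, 58.1, 10.5, 114.1, 34.3, 16.8, 60.9, 18.2, 33.6, 37.1, 0.0, 74.2, 70.0, 88.9, 93.8, 12.6.
Season total = 885.5 DD.
Complete generations = ⌊885.5 / 217⌋ = 4.

4 generations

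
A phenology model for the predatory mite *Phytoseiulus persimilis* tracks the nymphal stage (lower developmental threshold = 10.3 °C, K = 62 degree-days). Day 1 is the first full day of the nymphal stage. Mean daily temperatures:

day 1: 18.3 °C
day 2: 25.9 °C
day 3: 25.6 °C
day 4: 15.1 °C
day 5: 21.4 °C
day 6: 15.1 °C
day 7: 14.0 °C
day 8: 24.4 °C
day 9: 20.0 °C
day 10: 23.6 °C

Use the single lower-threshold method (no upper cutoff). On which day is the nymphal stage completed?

day 7

Daily DD above 10.3 °C: 8.0, 15.6, 15.3, 4.8, 11.1, 4.8, 3.7, 14.1, 9.7, 13.3.
Cumulative: 8.0, 23.6, 38.9, 43.7, 54.8, 59.6, 63.3, 77.4, 87.1, 100.4.
The total first reaches 62 DD on day 7.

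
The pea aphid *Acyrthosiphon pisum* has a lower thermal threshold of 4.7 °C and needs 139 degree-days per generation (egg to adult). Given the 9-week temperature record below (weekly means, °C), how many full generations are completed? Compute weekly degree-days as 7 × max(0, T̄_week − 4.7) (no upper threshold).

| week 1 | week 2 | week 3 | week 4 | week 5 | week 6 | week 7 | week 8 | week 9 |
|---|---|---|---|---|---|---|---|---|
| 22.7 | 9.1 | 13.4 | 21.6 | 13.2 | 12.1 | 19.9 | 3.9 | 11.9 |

4 generations

Weekly DD (7 × max(0, T̄ − 4.7)): 126.0, 30.8, 60.9, 118.3, 59.5, 51.8, 106.4, 0.0, 50.4.
Season total = 604.1 DD.
Complete generations = ⌊604.1 / 139⌋ = 4.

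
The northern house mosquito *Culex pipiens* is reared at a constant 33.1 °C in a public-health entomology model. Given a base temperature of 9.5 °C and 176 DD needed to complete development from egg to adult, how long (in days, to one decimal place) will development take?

Daily accumulation = 33.1 − 9.5 = 23.6 DD/day.
Duration = 176 / 23.6 = 7.458 ≈ 7.5 days.

7.5 days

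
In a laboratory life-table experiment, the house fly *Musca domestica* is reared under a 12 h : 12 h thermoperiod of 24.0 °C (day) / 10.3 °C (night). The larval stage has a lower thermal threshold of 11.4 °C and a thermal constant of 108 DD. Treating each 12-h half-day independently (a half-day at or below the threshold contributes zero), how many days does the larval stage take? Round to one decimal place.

17.1 days

Day half: max(0, 24.0 − 11.4) × 0.5 = 12.6 × 0.5 = 6.30 DD.
Night half: max(0, 10.3 − 11.4) × 0.5 = 0.0 × 0.5 = 0.00 DD.
Per 24 h: 6.30 DD/day.
Duration = 108 / 6.30 = 17.143 ≈ 17.1 days.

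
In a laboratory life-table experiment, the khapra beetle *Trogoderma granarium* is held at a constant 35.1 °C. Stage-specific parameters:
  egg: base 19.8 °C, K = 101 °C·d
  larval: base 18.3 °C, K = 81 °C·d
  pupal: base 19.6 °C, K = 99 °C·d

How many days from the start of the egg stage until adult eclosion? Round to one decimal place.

17.8 days

egg: 101 / (35.1 − 19.8) = 101 / 15.3 = 6.601 d.
larval: 81 / (35.1 − 18.3) = 81 / 16.8 = 4.821 d.
pupal: 99 / (35.1 − 19.6) = 99 / 15.5 = 6.387 d.
Sum = 17.810 ≈ 17.8 days.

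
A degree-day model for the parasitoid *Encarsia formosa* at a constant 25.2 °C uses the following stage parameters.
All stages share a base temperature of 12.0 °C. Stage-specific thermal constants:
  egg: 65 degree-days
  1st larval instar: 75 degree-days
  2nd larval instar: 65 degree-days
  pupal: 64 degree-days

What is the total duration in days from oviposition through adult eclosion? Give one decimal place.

20.4 days

Daily accumulation at 25.2 °C = 25.2 − 12.0 = 13.2 DD/day.
Total K = 65 + 75 + 65 + 64 = 269 DD.
Total duration = 269 / 13.2 = 20.379 ≈ 20.4 days.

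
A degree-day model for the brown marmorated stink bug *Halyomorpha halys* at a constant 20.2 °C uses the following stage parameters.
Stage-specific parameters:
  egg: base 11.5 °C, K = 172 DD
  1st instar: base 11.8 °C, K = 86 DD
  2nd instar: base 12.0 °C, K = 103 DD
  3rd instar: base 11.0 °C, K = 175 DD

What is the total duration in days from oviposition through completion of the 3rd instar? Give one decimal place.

61.6 days

egg: 172 / (20.2 − 11.5) = 172 / 8.7 = 19.770 d.
1st instar: 86 / (20.2 − 11.8) = 86 / 8.4 = 10.238 d.
2nd instar: 103 / (20.2 − 12.0) = 103 / 8.2 = 12.561 d.
3rd instar: 175 / (20.2 − 11.0) = 175 / 9.2 = 19.022 d.
Sum = 61.591 ≈ 61.6 days.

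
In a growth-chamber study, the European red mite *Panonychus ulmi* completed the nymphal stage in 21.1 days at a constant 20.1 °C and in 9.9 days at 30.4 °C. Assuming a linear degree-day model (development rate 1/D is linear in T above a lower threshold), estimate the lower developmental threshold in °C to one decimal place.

11.0 °C

Equal thermal constants: D₁(T₁ − T_b) = D₂(T₂ − T_b).
21.1·(20.1 − T_b) = 9.9·(30.4 − T_b)
T_b = (21.1·20.1 − 9.9·30.4) / (21.1 − 9.9) = 123.15 / 11.2 = 10.996 °C ≈ 11.0 °C.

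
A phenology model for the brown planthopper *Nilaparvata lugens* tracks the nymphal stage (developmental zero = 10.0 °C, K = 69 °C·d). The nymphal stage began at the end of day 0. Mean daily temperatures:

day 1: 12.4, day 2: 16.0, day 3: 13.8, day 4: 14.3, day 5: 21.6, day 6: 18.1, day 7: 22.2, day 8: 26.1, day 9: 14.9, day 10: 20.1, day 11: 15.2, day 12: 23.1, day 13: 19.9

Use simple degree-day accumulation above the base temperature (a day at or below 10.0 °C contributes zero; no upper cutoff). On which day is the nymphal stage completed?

day 9

Daily DD above 10.0 °C: 2.4, 6.0, 3.8, 4.3, 11.6, 8.1, 12.2, 16.1, 4.9, 10.1, 5.2, 13.1, 9.9.
Cumulative: 2.4, 8.4, 12.2, 16.5, 28.1, 36.2, 48.4, 64.5, 69.4, 79.5, 84.7, 97.8, 107.7.
The total first reaches 69 DD on day 9.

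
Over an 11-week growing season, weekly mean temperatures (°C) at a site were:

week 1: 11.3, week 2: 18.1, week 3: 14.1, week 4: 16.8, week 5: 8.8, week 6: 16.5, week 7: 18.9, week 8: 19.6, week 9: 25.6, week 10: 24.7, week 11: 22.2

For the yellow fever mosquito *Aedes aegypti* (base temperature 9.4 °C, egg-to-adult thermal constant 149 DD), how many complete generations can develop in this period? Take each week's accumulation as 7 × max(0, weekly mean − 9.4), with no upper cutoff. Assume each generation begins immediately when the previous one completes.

Weekly DD (7 × max(0, T̄ − 9.4)): 13.3, 60.9, 32.9, 51.8, 0.0, 49.7, 66.5, 71.4, 113.4, 107.1, 89.6.
Season total = 656.6 DD.
Complete generations = ⌊656.6 / 149⌋ = 4.

4 generations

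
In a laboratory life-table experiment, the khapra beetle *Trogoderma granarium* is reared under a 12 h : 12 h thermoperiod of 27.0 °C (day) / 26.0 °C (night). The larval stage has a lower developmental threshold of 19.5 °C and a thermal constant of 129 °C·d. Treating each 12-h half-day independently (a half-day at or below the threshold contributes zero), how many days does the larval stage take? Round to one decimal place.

18.4 days

Day half: max(0, 27.0 − 19.5) × 0.5 = 7.5 × 0.5 = 3.75 DD.
Night half: max(0, 26.0 − 19.5) × 0.5 = 6.5 × 0.5 = 3.25 DD.
Per 24 h: 7.00 DD/day.
Duration = 129 / 7.00 = 18.429 ≈ 18.4 days.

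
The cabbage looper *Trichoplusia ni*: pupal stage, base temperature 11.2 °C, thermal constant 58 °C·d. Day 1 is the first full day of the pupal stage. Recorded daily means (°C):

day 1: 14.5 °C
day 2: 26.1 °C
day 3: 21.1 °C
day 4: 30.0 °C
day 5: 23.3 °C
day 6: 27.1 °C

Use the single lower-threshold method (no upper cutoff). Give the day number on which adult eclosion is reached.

day 5

Daily DD above 11.2 °C: 3.3, 14.9, 9.9, 18.8, 12.1, 15.9.
Cumulative: 3.3, 18.2, 28.1, 46.9, 59.0, 74.9.
The total first reaches 58 DD on day 5.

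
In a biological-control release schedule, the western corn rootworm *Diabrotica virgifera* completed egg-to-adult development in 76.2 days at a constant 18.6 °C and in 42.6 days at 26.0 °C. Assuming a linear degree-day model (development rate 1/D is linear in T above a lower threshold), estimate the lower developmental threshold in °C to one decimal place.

9.2 °C

Linear rate model ⇒ the product D·(T − T_b) is constant across temperatures.
76.2·(18.6 − T_b) = 42.6·(26.0 − T_b)
T_b = (76.2·18.6 − 42.6·26.0) / (76.2 − 42.6) = 309.72 / 33.6 = 9.218 °C ≈ 9.2 °C.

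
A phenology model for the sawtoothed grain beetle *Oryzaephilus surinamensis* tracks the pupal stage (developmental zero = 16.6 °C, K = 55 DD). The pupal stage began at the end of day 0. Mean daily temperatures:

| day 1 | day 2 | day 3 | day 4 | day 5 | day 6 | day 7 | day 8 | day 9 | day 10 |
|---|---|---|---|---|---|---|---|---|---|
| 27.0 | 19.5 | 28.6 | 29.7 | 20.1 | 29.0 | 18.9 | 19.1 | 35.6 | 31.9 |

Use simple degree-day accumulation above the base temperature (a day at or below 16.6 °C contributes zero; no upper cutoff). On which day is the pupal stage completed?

Daily DD above 16.6 °C: 10.4, 2.9, 12.0, 13.1, 3.5, 12.4, 2.3, 2.5, 19.0, 15.3.
Cumulative: 10.4, 13.3, 25.3, 38.4, 41.9, 54.3, 56.6, 59.1, 78.1, 93.4.
The total first reaches 55 DD on day 7.

day 7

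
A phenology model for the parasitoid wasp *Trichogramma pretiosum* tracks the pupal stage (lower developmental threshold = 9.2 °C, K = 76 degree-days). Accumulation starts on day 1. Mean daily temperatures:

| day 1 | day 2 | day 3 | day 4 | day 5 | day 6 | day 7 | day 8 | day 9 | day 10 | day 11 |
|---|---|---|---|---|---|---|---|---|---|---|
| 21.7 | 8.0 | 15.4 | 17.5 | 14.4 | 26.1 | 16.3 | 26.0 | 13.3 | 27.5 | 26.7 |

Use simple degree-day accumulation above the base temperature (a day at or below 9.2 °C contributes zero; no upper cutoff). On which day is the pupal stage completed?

day 9

Daily DD above 9.2 °C: 12.5, 0.0, 6.2, 8.3, 5.2, 16.9, 7.1, 16.8, 4.1, 18.3, 17.5.
Cumulative: 12.5, 12.5, 18.7, 27.0, 32.2, 49.1, 56.2, 73.0, 77.1, 95.4, 112.9.
The total first reaches 76 DD on day 9.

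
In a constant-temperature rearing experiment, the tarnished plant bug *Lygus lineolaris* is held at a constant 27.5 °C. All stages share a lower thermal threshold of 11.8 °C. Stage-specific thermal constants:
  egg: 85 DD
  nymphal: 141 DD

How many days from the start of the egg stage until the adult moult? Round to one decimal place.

14.4 days

Daily accumulation at 27.5 °C = 27.5 − 11.8 = 15.7 DD/day.
Total K = 85 + 141 = 226 DD.
Total duration = 226 / 15.7 = 14.395 ≈ 14.4 days.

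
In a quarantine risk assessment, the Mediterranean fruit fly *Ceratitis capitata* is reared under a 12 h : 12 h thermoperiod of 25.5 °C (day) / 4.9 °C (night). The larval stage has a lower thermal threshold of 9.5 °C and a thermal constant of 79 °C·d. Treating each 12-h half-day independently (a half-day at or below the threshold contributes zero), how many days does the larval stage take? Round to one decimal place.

Day half: max(0, 25.5 − 9.5) × 0.5 = 16.0 × 0.5 = 8.00 DD.
Night half: max(0, 4.9 − 9.5) × 0.5 = 0.0 × 0.5 = 0.00 DD.
Per 24 h: 8.00 DD/day.
Duration = 79 / 8.00 = 9.875 ≈ 9.9 days.

9.9 days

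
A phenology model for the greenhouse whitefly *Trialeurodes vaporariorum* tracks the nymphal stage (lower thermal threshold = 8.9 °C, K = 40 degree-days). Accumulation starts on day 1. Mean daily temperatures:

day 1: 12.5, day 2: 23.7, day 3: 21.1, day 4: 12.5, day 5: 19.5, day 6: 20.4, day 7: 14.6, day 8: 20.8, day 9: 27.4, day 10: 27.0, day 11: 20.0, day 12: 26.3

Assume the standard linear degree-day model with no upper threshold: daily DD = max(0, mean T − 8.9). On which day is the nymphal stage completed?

Daily DD above 8.9 °C: 3.6, 14.8, 12.2, 3.6, 10.6, 11.5, 5.7, 11.9, 18.5, 18.1, 11.1, 17.4.
Cumulative: 3.6, 18.4, 30.6, 34.2, 44.8, 56.3, 62.0, 73.9, 92.4, 110.5, 121.6, 139.0.
The total first reaches 40 DD on day 5.

day 5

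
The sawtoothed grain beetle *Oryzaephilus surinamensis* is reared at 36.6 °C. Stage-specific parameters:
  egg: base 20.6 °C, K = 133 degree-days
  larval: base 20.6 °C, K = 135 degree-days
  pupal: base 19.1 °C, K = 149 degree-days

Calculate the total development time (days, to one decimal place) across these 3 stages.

egg: 133 / (36.6 − 20.6) = 133 / 16.0 = 8.312 d.
larval: 135 / (36.6 − 20.6) = 135 / 16.0 = 8.438 d.
pupal: 149 / (36.6 − 19.1) = 149 / 17.5 = 8.514 d.
Sum = 25.264 ≈ 25.3 days.

25.3 days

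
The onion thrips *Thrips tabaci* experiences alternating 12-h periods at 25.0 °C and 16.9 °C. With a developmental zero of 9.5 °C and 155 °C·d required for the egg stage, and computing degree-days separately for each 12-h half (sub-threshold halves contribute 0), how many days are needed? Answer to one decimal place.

13.5 days

Day half: max(0, 25.0 − 9.5) × 0.5 = 15.5 × 0.5 = 7.75 DD.
Night half: max(0, 16.9 − 9.5) × 0.5 = 7.4 × 0.5 = 3.70 DD.
Per 24 h: 11.45 DD/day.
Duration = 155 / 11.45 = 13.537 ≈ 13.5 days.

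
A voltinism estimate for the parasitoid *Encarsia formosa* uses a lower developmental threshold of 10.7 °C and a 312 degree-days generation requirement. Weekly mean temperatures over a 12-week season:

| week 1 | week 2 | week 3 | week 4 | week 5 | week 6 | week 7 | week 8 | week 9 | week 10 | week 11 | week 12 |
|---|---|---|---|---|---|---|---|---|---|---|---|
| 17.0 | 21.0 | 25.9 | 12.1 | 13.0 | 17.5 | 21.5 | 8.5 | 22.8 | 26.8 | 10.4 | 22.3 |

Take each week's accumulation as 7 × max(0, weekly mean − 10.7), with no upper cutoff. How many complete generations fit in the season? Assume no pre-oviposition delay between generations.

Weekly DD (7 × max(0, T̄ − 10.7)): 44.1, 72.1, 106.4, 9.8, 16.1, 47.6, 75.6, 0.0, 84.7, 112.7, 0.0, 81.2.
Season total = 650.3 DD.
Complete generations = ⌊650.3 / 312⌋ = 2.

2 generations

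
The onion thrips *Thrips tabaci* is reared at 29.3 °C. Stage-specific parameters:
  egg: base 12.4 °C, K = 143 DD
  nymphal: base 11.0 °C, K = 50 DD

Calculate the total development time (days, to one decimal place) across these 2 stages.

11.2 days

egg: 143 / (29.3 − 12.4) = 143 / 16.9 = 8.462 d.
nymphal: 50 / (29.3 − 11.0) = 50 / 18.3 = 2.732 d.
Sum = 11.194 ≈ 11.2 days.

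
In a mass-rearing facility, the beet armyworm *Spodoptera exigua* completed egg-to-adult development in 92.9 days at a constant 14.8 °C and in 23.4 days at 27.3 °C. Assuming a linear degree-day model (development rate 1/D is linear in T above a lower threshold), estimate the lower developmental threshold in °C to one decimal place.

Linear rate model ⇒ the product D·(T − T_b) is constant across temperatures.
92.9·(14.8 − T_b) = 23.4·(27.3 − T_b)
T_b = (92.9·14.8 − 23.4·27.3) / (92.9 − 23.4) = 736.10 / 69.5 = 10.591 °C ≈ 10.6 °C.

10.6 °C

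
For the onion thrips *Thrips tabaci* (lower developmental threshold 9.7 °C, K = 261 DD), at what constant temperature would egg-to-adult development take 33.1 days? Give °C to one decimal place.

Required daily accumulation = 261 / 33.1 = 7.885 DD/day.
T = T_base + 7.885 = 9.7 + 7.885 = 17.585 ≈ 17.6 °C.

17.6 °C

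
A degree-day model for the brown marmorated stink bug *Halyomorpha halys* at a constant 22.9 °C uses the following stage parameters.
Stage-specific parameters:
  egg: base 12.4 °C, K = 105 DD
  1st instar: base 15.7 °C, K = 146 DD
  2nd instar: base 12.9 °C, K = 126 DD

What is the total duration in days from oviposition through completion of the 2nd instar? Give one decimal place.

42.9 days

egg: 105 / (22.9 − 12.4) = 105 / 10.5 = 10.000 d.
1st instar: 146 / (22.9 − 15.7) = 146 / 7.2 = 20.278 d.
2nd instar: 126 / (22.9 − 12.9) = 126 / 10.0 = 12.600 d.
Sum = 42.878 ≈ 42.9 days.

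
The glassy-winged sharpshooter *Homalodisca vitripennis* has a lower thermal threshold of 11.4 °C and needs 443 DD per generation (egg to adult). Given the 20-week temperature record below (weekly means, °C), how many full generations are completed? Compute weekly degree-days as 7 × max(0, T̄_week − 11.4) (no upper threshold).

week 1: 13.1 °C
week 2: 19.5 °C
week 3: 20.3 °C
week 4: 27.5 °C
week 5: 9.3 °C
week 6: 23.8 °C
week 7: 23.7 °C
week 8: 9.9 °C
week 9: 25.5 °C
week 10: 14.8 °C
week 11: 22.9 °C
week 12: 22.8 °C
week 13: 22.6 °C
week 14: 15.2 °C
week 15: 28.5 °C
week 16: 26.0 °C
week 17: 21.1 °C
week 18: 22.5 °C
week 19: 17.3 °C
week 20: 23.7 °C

Weekly DD (7 × max(0, T̄ − 11.4)): 11.9, 56.7, 62.3, 112.7, 0.0, 86.8, 86.1, 0.0, 98.7, 23.8, 80.5, 79.8, 78.4, 26.6, 119.7, 102.2, 67.9, 77.7, 41.3, 86.1.
Season total = 1299.2 DD.
Complete generations = ⌊1299.2 / 443⌋ = 2.

2 generations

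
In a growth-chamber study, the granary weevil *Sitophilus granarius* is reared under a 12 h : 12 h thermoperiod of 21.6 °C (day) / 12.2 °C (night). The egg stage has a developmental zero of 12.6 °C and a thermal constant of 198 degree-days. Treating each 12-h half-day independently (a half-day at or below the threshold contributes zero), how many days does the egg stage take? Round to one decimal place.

Day half: max(0, 21.6 − 12.6) × 0.5 = 9.0 × 0.5 = 4.50 DD.
Night half: max(0, 12.2 − 12.6) × 0.5 = 0.0 × 0.5 = 0.00 DD.
Per 24 h: 4.50 DD/day.
Duration = 198 / 4.50 = 44.000 ≈ 44.0 days.

44.0 days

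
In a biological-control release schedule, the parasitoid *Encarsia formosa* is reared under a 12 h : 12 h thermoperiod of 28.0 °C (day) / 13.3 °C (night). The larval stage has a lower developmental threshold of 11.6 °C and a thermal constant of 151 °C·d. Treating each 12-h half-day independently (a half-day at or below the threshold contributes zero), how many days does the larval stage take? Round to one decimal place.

16.7 days

Day half: max(0, 28.0 − 11.6) × 0.5 = 16.4 × 0.5 = 8.20 DD.
Night half: max(0, 13.3 − 11.6) × 0.5 = 1.7 × 0.5 = 0.85 DD.
Per 24 h: 9.05 DD/day.
Duration = 151 / 9.05 = 16.685 ≈ 16.7 days.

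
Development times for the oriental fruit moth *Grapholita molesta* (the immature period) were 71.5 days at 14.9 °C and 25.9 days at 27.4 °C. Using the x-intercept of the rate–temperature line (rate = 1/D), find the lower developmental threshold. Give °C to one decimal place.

Linear rate model ⇒ the product D·(T − T_b) is constant across temperatures.
71.5·(14.9 − T_b) = 25.9·(27.4 − T_b)
T_b = (71.5·14.9 − 25.9·27.4) / (71.5 − 25.9) = 355.69 / 45.6 = 7.800 °C ≈ 7.8 °C.

7.8 °C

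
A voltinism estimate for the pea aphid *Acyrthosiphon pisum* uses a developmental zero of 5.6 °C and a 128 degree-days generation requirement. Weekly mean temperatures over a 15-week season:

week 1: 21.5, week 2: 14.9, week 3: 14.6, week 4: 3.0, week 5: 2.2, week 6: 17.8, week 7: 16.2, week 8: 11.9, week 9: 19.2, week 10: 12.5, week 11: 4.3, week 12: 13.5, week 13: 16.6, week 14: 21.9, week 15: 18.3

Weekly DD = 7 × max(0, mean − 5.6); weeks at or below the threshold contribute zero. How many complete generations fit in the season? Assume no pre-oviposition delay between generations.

7 generations

Weekly DD (7 × max(0, T̄ − 5.6)): 111.3, 65.1, 63.0, 0.0, 0.0, 85.4, 74.2, 44.1, 95.2, 48.3, 0.0, 55.3, 77.0, 114.1, 88.9.
Season total = 921.9 DD.
Complete generations = ⌊921.9 / 128⌋ = 7.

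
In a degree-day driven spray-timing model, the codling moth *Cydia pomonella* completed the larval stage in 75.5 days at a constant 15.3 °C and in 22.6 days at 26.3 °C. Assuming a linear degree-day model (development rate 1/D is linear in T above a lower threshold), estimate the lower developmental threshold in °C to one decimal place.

10.6 °C

Linear rate model ⇒ the product D·(T − T_b) is constant across temperatures.
75.5·(15.3 − T_b) = 22.6·(26.3 − T_b)
T_b = (75.5·15.3 − 22.6·26.3) / (75.5 − 22.6) = 560.77 / 52.9 = 10.601 °C ≈ 10.6 °C.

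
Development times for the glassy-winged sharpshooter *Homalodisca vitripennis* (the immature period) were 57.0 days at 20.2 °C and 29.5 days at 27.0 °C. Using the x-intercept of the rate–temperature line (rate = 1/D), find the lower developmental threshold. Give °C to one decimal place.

Under the model K = D·(T − T_b), so D₁·(T₁ − T_b) = D₂·(T₂ − T_b).
57.0·(20.2 − T_b) = 29.5·(27.0 − T_b)
T_b = (57.0·20.2 − 29.5·27.0) / (57.0 − 29.5) = 354.90 / 27.5 = 12.905 °C ≈ 12.9 °C.

12.9 °C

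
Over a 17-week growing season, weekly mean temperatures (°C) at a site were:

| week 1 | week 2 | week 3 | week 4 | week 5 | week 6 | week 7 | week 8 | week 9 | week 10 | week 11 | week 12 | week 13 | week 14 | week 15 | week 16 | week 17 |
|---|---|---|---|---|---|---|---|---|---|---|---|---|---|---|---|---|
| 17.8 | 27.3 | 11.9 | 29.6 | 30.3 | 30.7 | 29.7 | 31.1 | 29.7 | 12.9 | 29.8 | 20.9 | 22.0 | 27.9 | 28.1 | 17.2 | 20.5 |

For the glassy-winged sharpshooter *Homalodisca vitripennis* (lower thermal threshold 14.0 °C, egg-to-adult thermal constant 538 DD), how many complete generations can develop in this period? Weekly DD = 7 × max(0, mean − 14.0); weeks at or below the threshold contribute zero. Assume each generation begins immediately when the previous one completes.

2 generations

Weekly DD (7 × max(0, T̄ − 14.0)): 26.6, 93.1, 0.0, 109.2, 114.1, 116.9, 109.9, 119.7, 109.9, 0.0, 110.6, 48.3, 56.0, 97.3, 98.7, 22.4, 45.5.
Season total = 1278.2 DD.
Complete generations = ⌊1278.2 / 538⌋ = 2.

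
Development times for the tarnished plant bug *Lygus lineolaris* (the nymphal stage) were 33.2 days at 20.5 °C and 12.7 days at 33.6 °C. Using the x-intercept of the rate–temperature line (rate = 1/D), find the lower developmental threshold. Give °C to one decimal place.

Equal thermal constants: D₁(T₁ − T_b) = D₂(T₂ − T_b).
33.2·(20.5 − T_b) = 12.7·(33.6 − T_b)
T_b = (33.2·20.5 − 12.7·33.6) / (33.2 − 12.7) = 253.88 / 20.5 = 12.384 °C ≈ 12.4 °C.

12.4 °C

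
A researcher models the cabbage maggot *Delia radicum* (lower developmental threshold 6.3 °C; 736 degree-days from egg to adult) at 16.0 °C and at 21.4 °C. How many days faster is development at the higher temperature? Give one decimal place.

27.1 days

At 16.0 °C: 736 / (16.0 − 6.3) = 736 / 9.7 = 75.876 d.
At 21.4 °C: 736 / (21.4 − 6.3) = 736 / 15.1 = 48.742 d.
Difference = |75.876 − 48.742| = 27.135 ≈ 27.1 days.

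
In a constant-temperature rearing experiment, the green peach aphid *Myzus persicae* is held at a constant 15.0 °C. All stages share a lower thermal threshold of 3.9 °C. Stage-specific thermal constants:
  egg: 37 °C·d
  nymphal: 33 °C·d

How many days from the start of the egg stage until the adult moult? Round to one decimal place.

Daily accumulation at 15.0 °C = 15.0 − 3.9 = 11.1 DD/day.
Total K = 37 + 33 = 70 DD.
Total duration = 70 / 11.1 = 6.306 ≈ 6.3 days.

6.3 days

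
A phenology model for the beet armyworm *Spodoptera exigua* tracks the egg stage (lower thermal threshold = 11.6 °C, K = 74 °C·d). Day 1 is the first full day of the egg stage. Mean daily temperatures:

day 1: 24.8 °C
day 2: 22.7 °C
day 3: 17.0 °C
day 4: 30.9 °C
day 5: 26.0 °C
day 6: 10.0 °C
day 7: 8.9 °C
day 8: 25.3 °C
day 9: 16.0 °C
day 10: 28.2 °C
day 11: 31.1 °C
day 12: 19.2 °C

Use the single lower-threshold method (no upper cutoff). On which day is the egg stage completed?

day 8

Daily DD above 11.6 °C: 13.2, 11.1, 5.4, 19.3, 14.4, 0.0, 0.0, 13.7, 4.4, 16.6, 19.5, 7.6.
Cumulative: 13.2, 24.3, 29.7, 49.0, 63.4, 63.4, 63.4, 77.1, 81.5, 98.1, 117.6, 125.2.
The total first reaches 74 DD on day 8.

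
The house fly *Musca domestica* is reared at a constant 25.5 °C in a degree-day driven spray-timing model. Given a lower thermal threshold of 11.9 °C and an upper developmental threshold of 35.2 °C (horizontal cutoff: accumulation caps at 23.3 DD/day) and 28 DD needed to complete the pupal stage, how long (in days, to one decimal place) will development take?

Daily accumulation = 25.5 − 11.9 = 13.6 DD/day.
Duration = 28 / 13.6 = 2.059 ≈ 2.1 days.

2.1 days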